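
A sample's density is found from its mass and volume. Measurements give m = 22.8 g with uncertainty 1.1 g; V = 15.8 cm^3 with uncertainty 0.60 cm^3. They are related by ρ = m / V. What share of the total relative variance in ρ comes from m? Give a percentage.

(δρ/ρ)² = (1·δm/m)² + (-1·δV/V)²
  m term: (1×0.0482)² = 0.00233
  V term: (-1×0.0380)² = 0.00144
Total = 0.00377. Share from m = 0.00233/0.00377 = 0.617.

61.7%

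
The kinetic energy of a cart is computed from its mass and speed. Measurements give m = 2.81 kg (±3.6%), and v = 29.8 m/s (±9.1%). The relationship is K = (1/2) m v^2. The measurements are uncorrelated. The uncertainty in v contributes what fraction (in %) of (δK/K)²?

(δK/K)² = (1·δm/m)² + (2·δv/v)²
  m term: (1×0.0360)² = 0.00130
  v term: (2×0.0910)² = 0.0331
Total = 0.0344. Share from v = 0.0331/0.0344 = 0.962.

96.2%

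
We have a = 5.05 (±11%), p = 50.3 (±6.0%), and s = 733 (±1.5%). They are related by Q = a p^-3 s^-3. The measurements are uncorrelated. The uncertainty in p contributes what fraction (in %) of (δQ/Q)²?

69.6%

(δQ/Q)² = (1·δa/a)² + (-3·δp/p)² + (-3·δs/s)²
  a term: (1×0.110)² = 0.0121
  p term: (-3×0.0600)² = 0.0324
  s term: (-3×0.0150)² = 0.00202
Total = 0.0465. Share from p = 0.0324/0.0465 = 0.696.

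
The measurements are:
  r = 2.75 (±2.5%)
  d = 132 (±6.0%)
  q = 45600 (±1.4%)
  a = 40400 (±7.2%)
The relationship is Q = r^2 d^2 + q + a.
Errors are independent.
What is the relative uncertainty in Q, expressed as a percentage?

Let p = r^2·d^2 = 1.32e+05. δp/p = √((2·δr/r)² + (2·δd/d)²) = √(0.00250 + 0.0144) = 0.130, so δp = 17100.
Q = p + q + a: δQ = √(δp² + δq² + δa²) = √(2.93e+08 + 4.08e+05 + 8.46e+06) = 17400
Q = 2.18e+05, so δQ/Q = 17400/2.18e+05 = 0.0798.

7.98%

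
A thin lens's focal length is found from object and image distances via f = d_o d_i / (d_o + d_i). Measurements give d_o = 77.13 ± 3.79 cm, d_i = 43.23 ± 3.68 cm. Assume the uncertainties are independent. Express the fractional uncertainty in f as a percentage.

5.73%

∂f/∂d_o = (d_i/(d_o+d_i))² = 0.129;  ∂f/∂d_i = (d_o/(d_o+d_i))² = 0.411
δf = √((∂f/∂d_o · δd_o)² + (∂f/∂d_i · δd_i)²) = √(0.239 + 2.28) = 1.59 cm
f = 27.70 cm, so δf/f = 1.59/27.70 = 0.0573.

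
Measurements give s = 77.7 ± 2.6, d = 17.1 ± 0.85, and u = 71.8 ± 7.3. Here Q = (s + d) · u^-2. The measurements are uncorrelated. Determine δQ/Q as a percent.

20.5%

Let w = s + d = 94.8. δw = √(δs² + δd²) = √(6.76 + 0.722) = 2.74, so δw/w = 0.0289.
Q is then a monomial in w, u:
δQ/Q = √((δw/w)² + (-2·δu/u)²) = √(0.000833 + 0.0413) = 0.205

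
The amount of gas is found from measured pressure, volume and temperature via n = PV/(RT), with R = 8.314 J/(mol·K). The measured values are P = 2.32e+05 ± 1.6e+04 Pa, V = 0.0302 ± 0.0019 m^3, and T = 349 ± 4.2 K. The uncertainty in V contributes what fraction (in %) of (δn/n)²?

(δn/n)² = (1·δP/P)² + (1·δV/V)² + (-1·δT/T)²
  P term: (1×0.0690)² = 0.00476
  V term: (1×0.0629)² = 0.00396
  T term: (-1×0.0120)² = 0.000145
Total = 0.00886. Share from V = 0.00396/0.00886 = 0.447.

44.7%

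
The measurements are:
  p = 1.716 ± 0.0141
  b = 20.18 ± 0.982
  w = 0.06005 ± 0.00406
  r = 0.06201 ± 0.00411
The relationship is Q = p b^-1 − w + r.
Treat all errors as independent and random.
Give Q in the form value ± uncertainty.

Let h = p·b^-1 = 0.08503. δh/h = √((1·δp/p)² + (-1·δb/b)²) = √(6.75e-05 + 0.00237) = 0.0494, so δh = 0.00420.
Q = h − w + r: δQ = √(δh² + δw² + δr²) = √(1.76e-05 + 1.65e-05 + 1.69e-05) = 0.00714
Q = 0.08699.

0.08699 ± 0.00714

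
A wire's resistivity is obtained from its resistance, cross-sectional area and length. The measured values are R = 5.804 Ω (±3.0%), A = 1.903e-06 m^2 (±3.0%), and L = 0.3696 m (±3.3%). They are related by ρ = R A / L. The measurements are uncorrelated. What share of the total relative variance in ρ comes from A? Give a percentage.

31.2%

(δρ/ρ)² = (1·δR/R)² + (1·δA/A)² + (-1·δL/L)²
  R term: (1×0.0300)² = 0.000900
  A term: (1×0.0300)² = 0.000900
  L term: (-1×0.0330)² = 0.00109
Total = 0.00289. Share from A = 0.000900/0.00289 = 0.312.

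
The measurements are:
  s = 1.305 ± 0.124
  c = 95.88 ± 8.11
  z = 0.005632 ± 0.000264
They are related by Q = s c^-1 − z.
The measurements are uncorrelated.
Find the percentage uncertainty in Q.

22.0%

Let p = s·c^-1 = 0.01361. δp/p = √((1·δs/s)² + (-1·δc/c)²) = √(0.00903 + 0.00715) = 0.127, so δp = 0.00173.
Q = p − z: δQ = √(δp² + δz²) = √(3e-06 + 6.97e-08) = 0.00175
Q = 0.007979, so δQ/Q = 0.00175/0.007979 = 0.220.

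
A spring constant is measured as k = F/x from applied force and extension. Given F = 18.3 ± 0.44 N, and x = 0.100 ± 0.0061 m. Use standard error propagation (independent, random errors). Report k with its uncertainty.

183 ± 12.0 N/m

Each factor contributes (exponent × relative error)² to (δk/k)²:
  (1·δF/F)² = (1×0.0240)² = 0.000578;  (-1·δx/x)² = (-1×0.0610)² = 0.00372
δk/k = √(0.00430) = 0.0656
k = 183 N/m, so δk = 0.0656 × 183 = 12.0 N/m.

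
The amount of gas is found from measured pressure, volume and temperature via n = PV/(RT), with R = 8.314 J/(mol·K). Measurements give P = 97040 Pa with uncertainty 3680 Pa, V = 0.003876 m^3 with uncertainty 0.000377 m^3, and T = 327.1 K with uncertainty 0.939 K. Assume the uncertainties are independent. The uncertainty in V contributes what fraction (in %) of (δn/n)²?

(δn/n)² = (1·δP/P)² + (1·δV/V)² + (-1·δT/T)²
  P term: (1×0.0379)² = 0.00144
  V term: (1×0.0973)² = 0.00946
  T term: (-1×0.00287)² = 8.24e-06
Total = 0.0109. Share from V = 0.00946/0.0109 = 0.867.

86.7%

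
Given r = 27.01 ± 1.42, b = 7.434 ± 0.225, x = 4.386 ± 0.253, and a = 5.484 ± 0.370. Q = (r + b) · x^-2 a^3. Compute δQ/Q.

0.237

Let u = r + b = 34.44. δu = √(δr² + δb²) = √(2.02 + 0.0506) = 1.44, so δu/u = 0.0417.
Q is then a monomial in u, x, a:
δQ/Q = √((δu/u)² + (-2·δx/x)² + (3·δa/a)²) = √(0.00174 + 0.0133 + 0.0410) = 0.237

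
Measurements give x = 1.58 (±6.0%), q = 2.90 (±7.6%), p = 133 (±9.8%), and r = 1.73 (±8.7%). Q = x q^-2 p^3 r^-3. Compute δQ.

Relative error in a monomial: (δQ/Q)² = Σ (nᵢ · δxᵢ/xᵢ)².
  (1·δx/x)² = (1×0.0600)² = 0.00360;  (-2·δq/q)² = (-2×0.0760)² = 0.0231;  (3·δp/p)² = (3×0.0980)² = 0.0864;  (-3·δr/r)² = (-3×0.0870)² = 0.0681
δQ/Q = √(0.181) = 0.426
Q = 85400, so δQ = 0.426 × 85400 = 36300.

36300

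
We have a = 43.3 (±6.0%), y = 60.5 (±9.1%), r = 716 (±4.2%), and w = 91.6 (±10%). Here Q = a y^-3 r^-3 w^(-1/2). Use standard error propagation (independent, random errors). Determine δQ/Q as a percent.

Relative error in a monomial: (δQ/Q)² = Σ (nᵢ · δxᵢ/xᵢ)².
  (1·δa/a)² = (1×0.0600)² = 0.00360;  (-3·δy/y)² = (-3×0.0910)² = 0.0745;  (-3·δr/r)² = (-3×0.0420)² = 0.0159;  (−½·δw/w)² = (-0.5×0.100)² = 0.00250
δQ/Q = √(0.0965) = 0.311

31.1%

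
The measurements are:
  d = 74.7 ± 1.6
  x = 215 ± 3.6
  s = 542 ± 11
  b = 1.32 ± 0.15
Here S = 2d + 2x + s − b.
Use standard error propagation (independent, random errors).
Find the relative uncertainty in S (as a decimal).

0.0121

For a sum/difference, combine absolute errors in quadrature:
  (2·δd)² = 10.2;  (2·δx)² = 51.8;  (δs)² = 121;  (δb)² = 0.0225
δS = √(183) = 13.5
S = 1120, so δS/S = 13.5/1120 = 0.0121.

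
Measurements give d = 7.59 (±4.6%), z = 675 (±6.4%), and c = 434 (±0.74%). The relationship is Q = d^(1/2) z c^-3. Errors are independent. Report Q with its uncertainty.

Relative error in a monomial: (δQ/Q)² = Σ (nᵢ · δxᵢ/xᵢ)².
  (½·δd/d)² = (0.5×0.0460)² = 0.000529;  (1·δz/z)² = (1×0.0640)² = 0.00410;  (-3·δc/c)² = (-3×0.00740)² = 0.000493
δQ/Q = √(0.00512) = 0.0715
Q = 2.27e-05, so δQ = 0.0715 × 2.27e-05 = 1.63e-06.

(2.27 ± 0.163) × 10^-5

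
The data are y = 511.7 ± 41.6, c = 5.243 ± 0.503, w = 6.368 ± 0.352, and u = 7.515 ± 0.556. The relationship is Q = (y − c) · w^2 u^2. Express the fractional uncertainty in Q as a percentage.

20.2%

Let h = y − c = 506.5. δh = √(δy² + δc²) = √(1730 + 0.253) = 41.6, so δh/h = 0.0821.
Q is then a monomial in h, w, u:
δQ/Q = √((δh/h)² + (2·δw/w)² + (2·δu/u)²) = √(0.00675 + 0.0122 + 0.0219) = 0.202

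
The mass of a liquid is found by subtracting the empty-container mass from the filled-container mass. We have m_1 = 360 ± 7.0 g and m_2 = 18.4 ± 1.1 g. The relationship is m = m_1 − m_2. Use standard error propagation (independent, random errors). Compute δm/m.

0.0207

m is a linear combination, so absolute uncertainties add in quadrature:
  (δm_1)² = 49.0;  (δm_2)² = 1.21
δm = √(50.2) = 7.09 g
m = 342 g, so δm/m = 7.09/342 = 0.0207.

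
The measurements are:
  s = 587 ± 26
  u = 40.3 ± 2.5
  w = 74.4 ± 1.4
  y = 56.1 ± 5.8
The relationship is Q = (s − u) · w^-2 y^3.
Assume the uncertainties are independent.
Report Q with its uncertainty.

17400 ± 5510

Let h = s − u = 547. δh = √(δs² + δu²) = √(676 + 6.25) = 26.1, so δh/h = 0.0478.
Q is then a monomial in h, w, y:
δQ/Q = √((δh/h)² + (-2·δw/w)² + (3·δy/y)²) = √(0.00228 + 0.00142 + 0.0962) = 0.316
Q = 17400, so δQ = 0.316 × 17400 = 5510.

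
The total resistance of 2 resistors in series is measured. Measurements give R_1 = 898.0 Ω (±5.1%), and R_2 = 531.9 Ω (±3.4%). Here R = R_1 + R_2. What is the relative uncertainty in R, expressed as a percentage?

Each term contributes (cᵢ δxᵢ)² to (δR)²:
  (δR_1)² = 2100;  (δR_2)² = 327
δR = √(2420) = 49.2 Ω
R = 1430 Ω, so δR/R = 49.2/1430 = 0.0344.

3.44%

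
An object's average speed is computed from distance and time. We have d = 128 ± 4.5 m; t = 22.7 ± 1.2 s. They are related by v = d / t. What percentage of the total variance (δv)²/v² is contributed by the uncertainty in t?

69.3%

(δv/v)² = (1·δd/d)² + (-1·δt/t)²
  d term: (1×0.0352)² = 0.00124
  t term: (-1×0.0529)² = 0.00279
Total = 0.00403. Share from t = 0.00279/0.00403 = 0.693.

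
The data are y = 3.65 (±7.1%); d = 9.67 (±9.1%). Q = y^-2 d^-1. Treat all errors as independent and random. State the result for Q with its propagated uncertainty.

0.00776 ± 0.00131

For a monomial Q ∝ y^-2, d^-1, fractional errors add in quadrature:
  (-2·δy/y)² = (-2×0.0710)² = 0.0202;  (-1·δd/d)² = (-1×0.0910)² = 0.00828
δQ/Q = √(0.0284) = 0.169
Q = 0.00776, so δQ = 0.169 × 0.00776 = 0.00131.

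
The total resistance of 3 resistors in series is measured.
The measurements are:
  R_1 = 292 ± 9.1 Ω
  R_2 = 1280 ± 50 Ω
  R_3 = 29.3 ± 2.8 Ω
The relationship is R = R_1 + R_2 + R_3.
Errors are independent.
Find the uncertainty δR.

R is a linear combination, so absolute uncertainties add in quadrature:
  (δR_1)² = 82.8;  (δR_2)² = 2500;  (δR_3)² = 7.84
δR = √(2590) = 50.9 Ω

50.9 Ω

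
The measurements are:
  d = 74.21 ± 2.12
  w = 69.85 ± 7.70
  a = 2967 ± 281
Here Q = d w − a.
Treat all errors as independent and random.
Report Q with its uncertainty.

2217 ± 654

Let p = d·w = 5184. δp/p = √((1·δd/d)² + (1·δw/w)²) = √(0.000816 + 0.0122) = 0.114, so δp = 590.
Q = p − a: δQ = √(δp² + δa²) = √(3.48e+05 + 79000) = 654
Q = 2217.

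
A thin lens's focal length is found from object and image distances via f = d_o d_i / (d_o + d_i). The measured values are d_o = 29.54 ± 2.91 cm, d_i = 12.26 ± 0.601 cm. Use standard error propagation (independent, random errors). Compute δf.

0.391 cm

∂f/∂d_o = (d_i/(d_o+d_i))² = 0.0860;  ∂f/∂d_i = (d_o/(d_o+d_i))² = 0.499
δf = √((∂f/∂d_o · δd_o)² + (∂f/∂d_i · δd_i)²) = √(0.0627 + 0.0901) = 0.391 cm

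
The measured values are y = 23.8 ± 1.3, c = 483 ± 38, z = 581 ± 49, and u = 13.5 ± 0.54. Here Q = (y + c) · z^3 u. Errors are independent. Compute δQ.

Let w = y + c = 507. δw = √(δy² + δc²) = √(1.69 + 1440) = 38.0, so δw/w = 0.0750.
Q is then a monomial in w, z, u:
δQ/Q = √((δw/w)² + (3·δz/z)² + (1·δu/u)²) = √(0.00563 + 0.0640 + 0.00160) = 0.267
Q = 1.34e+12, so δQ = 0.267 × 1.34e+12 = 3.58e+11.

3.58e+11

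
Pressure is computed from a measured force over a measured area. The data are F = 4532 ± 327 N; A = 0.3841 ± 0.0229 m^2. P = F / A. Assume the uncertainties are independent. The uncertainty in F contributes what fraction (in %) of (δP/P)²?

59.4%

(δP/P)² = (1·δF/F)² + (-1·δA/A)²
  F term: (1×0.0722)² = 0.00521
  A term: (-1×0.0596)² = 0.00355
Total = 0.00876. Share from F = 0.00521/0.00876 = 0.594.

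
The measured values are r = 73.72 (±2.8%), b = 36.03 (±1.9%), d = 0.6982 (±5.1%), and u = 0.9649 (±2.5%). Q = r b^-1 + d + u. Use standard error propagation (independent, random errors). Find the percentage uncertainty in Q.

Let p = r·b^-1 = 2.046. δp/p = √((1·δr/r)² + (-1·δb/b)²) = √(0.000784 + 0.000361) = 0.0338, so δp = 0.0692.
Q = p + d + u: δQ = √(δp² + δd² + δu²) = √(0.00479 + 0.00127 + 0.000582) = 0.0815
Q = 3.709, so δQ/Q = 0.0815/3.709 = 0.0220.

2.20%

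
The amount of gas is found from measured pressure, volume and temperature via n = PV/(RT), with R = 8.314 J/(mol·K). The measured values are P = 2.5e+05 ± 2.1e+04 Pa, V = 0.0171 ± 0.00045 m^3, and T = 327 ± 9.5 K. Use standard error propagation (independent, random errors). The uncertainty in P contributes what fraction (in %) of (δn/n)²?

(δn/n)² = (1·δP/P)² + (1·δV/V)² + (-1·δT/T)²
  P term: (1×0.0840)² = 0.00706
  V term: (1×0.0263)² = 0.000693
  T term: (-1×0.0291)² = 0.000844
Total = 0.00859. Share from P = 0.00706/0.00859 = 0.821.

82.1%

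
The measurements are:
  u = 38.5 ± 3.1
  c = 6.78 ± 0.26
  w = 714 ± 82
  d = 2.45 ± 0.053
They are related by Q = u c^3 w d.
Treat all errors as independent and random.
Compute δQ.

For a monomial Q ∝ u, c^3, w, d, fractional errors add in quadrature:
  (1·δu/u)² = (1×0.0805)² = 0.00648;  (3·δc/c)² = (3×0.0383)² = 0.0132;  (1·δw/w)² = (1×0.115)² = 0.0132;  (1·δd/d)² = (1×0.0216)² = 0.000468
δQ/Q = √(0.0334) = 0.183
Q = 2.1e+07, so δQ = 0.183 × 2.1e+07 = 3.83e+06.

3.83e+06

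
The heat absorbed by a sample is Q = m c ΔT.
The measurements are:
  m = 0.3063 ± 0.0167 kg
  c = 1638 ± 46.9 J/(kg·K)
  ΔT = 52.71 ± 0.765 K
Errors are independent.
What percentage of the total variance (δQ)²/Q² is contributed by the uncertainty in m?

74.3%

(δQ/Q)² = (1·δm/m)² + (1·δc/c)² + (1·δΔT/ΔT)²
  m term: (1×0.0545)² = 0.00297
  c term: (1×0.0286)² = 0.000820
  ΔT term: (1×0.0145)² = 0.000211
Total = 0.00400. Share from m = 0.00297/0.00400 = 0.743.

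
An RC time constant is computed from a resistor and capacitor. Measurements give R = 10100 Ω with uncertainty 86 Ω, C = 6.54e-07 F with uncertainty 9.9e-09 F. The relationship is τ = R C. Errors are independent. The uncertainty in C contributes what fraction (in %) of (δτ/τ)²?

76.0%

(δτ/τ)² = (1·δR/R)² + (1·δC/C)²
  R term: (1×0.00851)² = 7.25e-05
  C term: (1×0.0151)² = 0.000229
Total = 0.000302. Share from C = 0.000229/0.000302 = 0.760.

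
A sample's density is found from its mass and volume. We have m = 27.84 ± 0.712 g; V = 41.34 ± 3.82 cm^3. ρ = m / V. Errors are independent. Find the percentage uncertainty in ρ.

9.59%

Since ρ is a product/quotient, work with relative uncertainties:
  (1·δm/m)² = (1×0.0256)² = 0.000654;  (-1·δV/V)² = (-1×0.0924)² = 0.00854
δρ/ρ = √(0.00919) = 0.0959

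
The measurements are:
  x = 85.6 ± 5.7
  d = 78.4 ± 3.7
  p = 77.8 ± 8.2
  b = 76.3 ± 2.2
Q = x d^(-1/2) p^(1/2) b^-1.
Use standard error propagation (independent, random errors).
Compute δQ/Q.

0.0927

Each factor contributes (exponent × relative error)² to (δQ/Q)²:
  (1·δx/x)² = (1×0.0666)² = 0.00443;  (−½·δd/d)² = (-0.5×0.0472)² = 0.000557;  (½·δp/p)² = (0.5×0.105)² = 0.00278;  (-1·δb/b)² = (-1×0.0288)² = 0.000831
δQ/Q = √(0.00860) = 0.0927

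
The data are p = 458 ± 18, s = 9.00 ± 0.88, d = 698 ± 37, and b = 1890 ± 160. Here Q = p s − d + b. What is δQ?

464

Let w = p·s = 4120. δw/w = √((1·δp/p)² + (1·δs/s)²) = √(0.00154 + 0.00956) = 0.105, so δw = 434.
Q = w − d + b: δQ = √(δw² + δd² + δb²) = √(1.89e+05 + 1370 + 25600) = 464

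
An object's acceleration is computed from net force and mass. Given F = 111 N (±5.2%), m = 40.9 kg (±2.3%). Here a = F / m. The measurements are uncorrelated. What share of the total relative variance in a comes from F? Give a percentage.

(δa/a)² = (1·δF/F)² + (-1·δm/m)²
  F term: (1×0.0520)² = 0.00270
  m term: (-1×0.0230)² = 0.000529
Total = 0.00323. Share from F = 0.00270/0.00323 = 0.836.

83.6%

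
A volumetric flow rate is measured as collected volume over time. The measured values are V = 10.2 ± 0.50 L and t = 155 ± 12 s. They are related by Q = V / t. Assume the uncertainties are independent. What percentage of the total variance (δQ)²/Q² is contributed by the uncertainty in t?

71.4%

(δQ/Q)² = (1·δV/V)² + (-1·δt/t)²
  V term: (1×0.0490)² = 0.00240
  t term: (-1×0.0774)² = 0.00599
Total = 0.00840. Share from t = 0.00599/0.00840 = 0.714.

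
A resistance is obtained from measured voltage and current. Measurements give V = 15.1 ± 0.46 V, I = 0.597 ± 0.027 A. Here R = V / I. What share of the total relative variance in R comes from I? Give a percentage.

68.8%

(δR/R)² = (1·δV/V)² + (-1·δI/I)²
  V term: (1×0.0305)² = 0.000928
  I term: (-1×0.0452)² = 0.00205
Total = 0.00297. Share from I = 0.00205/0.00297 = 0.688.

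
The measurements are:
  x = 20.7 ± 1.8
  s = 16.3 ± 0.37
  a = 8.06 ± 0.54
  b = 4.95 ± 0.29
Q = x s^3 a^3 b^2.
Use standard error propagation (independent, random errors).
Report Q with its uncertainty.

Relative error in a monomial: (δQ/Q)² = Σ (nᵢ · δxᵢ/xᵢ)².
  (1·δx/x)² = (1×0.0870)² = 0.00756;  (3·δs/s)² = (3×0.0227)² = 0.00464;  (3·δa/a)² = (3×0.0670)² = 0.0404;  (2·δb/b)² = (2×0.0586)² = 0.0137
δQ/Q = √(0.0663) = 0.258
Q = 1.15e+09, so δQ = 0.258 × 1.15e+09 = 2.96e+08.

(1.15 ± 0.296) × 10^9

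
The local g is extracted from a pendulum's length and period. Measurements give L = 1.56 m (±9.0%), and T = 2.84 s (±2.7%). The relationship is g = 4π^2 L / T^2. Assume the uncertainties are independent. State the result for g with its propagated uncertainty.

Products/powers → add relative errors in quadrature, weighted by exponent:
  (1·δL/L)² = (1×0.0900)² = 0.00810;  (-2·δT/T)² = (-2×0.0270)² = 0.00292
δg/g = √(0.0110) = 0.105
g = 7.64 m/s^2, so δg = 0.105 × 7.64 = 0.801 m/s^2.

7.64 ± 0.801 m/s^2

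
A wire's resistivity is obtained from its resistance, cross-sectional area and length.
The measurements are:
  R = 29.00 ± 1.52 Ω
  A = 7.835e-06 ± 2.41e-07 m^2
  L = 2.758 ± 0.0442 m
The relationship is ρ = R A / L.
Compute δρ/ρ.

ρ is a product of powers, so relative uncertainties combine in quadrature:
  (1·δR/R)² = (1×0.0524)² = 0.00275;  (1·δA/A)² = (1×0.0308)² = 0.000946;  (-1·δL/L)² = (-1×0.0160)² = 0.000257
δρ/ρ = √(0.00395) = 0.0629

0.0629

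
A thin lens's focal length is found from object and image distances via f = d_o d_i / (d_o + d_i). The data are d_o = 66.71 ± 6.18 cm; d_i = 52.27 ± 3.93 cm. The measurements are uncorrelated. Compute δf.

∂f/∂d_o = (d_i/(d_o+d_i))² = 0.193;  ∂f/∂d_i = (d_o/(d_o+d_i))² = 0.314
δf = √((∂f/∂d_o · δd_o)² + (∂f/∂d_i · δd_i)²) = √(1.42 + 1.53) = 1.72 cm

1.72 cm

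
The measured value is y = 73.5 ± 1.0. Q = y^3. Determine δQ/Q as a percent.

4.08%

Q ∝ y^3, so δQ/Q = |3| · δy/y = 3 × 0.0136 = 0.0408.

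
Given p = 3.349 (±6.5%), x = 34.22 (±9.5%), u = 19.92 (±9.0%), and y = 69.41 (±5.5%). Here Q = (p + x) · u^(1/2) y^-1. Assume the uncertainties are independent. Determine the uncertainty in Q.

Let w = p + x = 37.57. δw = √(δp² + δx²) = √(0.0474 + 10.6) = 3.26, so δw/w = 0.0867.
Q is then a monomial in w, u, y:
δQ/Q = √((δw/w)² + (½·δu/u)² + (-1·δy/y)²) = √(0.00752 + 0.00202 + 0.00302) = 0.112
Q = 2.416, so δQ = 0.112 × 2.416 = 0.271.

0.271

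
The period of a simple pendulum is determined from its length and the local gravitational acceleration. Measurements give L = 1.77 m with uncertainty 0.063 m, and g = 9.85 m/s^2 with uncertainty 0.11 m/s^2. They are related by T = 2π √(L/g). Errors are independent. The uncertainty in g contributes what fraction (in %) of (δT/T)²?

8.96%

(δT/T)² = (½·δL/L)² + (−½·δg/g)²
  L term: (0.5×0.0356)² = 0.000317
  g term: (-0.5×0.0112)² = 3.12e-05
Total = 0.000348. Share from g = 3.12e-05/0.000348 = 0.0896.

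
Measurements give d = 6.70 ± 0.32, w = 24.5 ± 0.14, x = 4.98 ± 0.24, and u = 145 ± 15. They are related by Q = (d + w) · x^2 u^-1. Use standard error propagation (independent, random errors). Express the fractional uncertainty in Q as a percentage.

14.2%

Let h = d + w = 31.2. δh = √(δd² + δw²) = √(0.102 + 0.0196) = 0.349, so δh/h = 0.0112.
Q is then a monomial in h, x, u:
δQ/Q = √((δh/h)² + (2·δx/x)² + (-1·δu/u)²) = √(0.000125 + 0.00929 + 0.0107) = 0.142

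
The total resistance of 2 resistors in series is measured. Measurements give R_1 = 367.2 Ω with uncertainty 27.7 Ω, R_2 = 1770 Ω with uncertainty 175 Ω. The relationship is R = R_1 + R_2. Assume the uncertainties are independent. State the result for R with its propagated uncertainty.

2137 ± 177 Ω

R is a linear combination, so absolute uncertainties add in quadrature:
  (δR_1)² = 767;  (δR_2)² = 30600
δR = √(31400) = 177 Ω
R = 2137 Ω.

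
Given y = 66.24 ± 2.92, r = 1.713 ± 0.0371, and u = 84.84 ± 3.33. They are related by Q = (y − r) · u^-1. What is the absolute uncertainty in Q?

0.0456

Let w = y − r = 64.53. δw = √(δy² + δr²) = √(8.53 + 0.00138) = 2.92, so δw/w = 0.0453.
Q is then a monomial in w, u:
δQ/Q = √((δw/w)² + (-1·δu/u)²) = √(0.00205 + 0.00154) = 0.0599
Q = 0.7606, so δQ = 0.0599 × 0.7606 = 0.0456.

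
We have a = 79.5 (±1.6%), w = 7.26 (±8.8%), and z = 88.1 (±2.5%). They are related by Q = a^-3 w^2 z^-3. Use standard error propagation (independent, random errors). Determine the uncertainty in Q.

Q is a product of powers, so relative uncertainties combine in quadrature:
  (-3·δa/a)² = (-3×0.0160)² = 0.00230;  (2·δw/w)² = (2×0.0880)² = 0.0310;  (-3·δz/z)² = (-3×0.0250)² = 0.00563
δQ/Q = √(0.0389) = 0.197
Q = 1.53e-10, so δQ = 0.197 × 1.53e-10 = 3.03e-11.

3.03e-11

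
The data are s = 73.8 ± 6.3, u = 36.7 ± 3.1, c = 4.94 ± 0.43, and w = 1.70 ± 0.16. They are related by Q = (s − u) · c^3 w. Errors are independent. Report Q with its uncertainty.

7600 ± 2550

Let h = s − u = 37.1. δh = √(δs² + δu²) = √(39.7 + 9.61) = 7.02, so δh/h = 0.189.
Q is then a monomial in h, c, w:
δQ/Q = √((δh/h)² + (3·δc/c)² + (1·δw/w)²) = √(0.0358 + 0.0682 + 0.00886) = 0.336
Q = 7600, so δQ = 0.336 × 7600 = 2550.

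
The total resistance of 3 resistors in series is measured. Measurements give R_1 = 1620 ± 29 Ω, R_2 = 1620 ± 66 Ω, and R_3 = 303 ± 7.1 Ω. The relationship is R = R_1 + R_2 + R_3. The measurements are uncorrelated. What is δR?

Absolute uncertainties add in quadrature for a linear combination:
  (δR_1)² = 841;  (δR_2)² = 4360;  (δR_3)² = 50.4
δR = √(5250) = 72.4 Ω

72.4 Ω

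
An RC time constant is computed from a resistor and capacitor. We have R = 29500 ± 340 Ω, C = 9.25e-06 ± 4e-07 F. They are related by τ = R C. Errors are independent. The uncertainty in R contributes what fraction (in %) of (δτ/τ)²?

(δτ/τ)² = (1·δR/R)² + (1·δC/C)²
  R term: (1×0.0115)² = 0.000133
  C term: (1×0.0432)² = 0.00187
Total = 0.00200. Share from R = 0.000133/0.00200 = 0.0663.

6.63%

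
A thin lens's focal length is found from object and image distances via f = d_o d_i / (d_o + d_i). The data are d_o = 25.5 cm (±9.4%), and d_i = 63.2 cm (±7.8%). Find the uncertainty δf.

1.28 cm

∂f/∂d_o = (d_i/(d_o+d_i))² = 0.508;  ∂f/∂d_i = (d_o/(d_o+d_i))² = 0.0826
δf = √((∂f/∂d_o · δd_o)² + (∂f/∂d_i · δd_i)²) = √(1.48 + 0.166) = 1.28 cm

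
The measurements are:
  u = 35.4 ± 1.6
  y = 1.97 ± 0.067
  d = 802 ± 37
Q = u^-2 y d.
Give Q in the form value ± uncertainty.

1.26 ± 0.135

Each factor contributes (exponent × relative error)² to (δQ/Q)²:
  (-2·δu/u)² = (-2×0.0452)² = 0.00817;  (1·δy/y)² = (1×0.0340)² = 0.00116;  (1·δd/d)² = (1×0.0461)² = 0.00213
δQ/Q = √(0.0115) = 0.107
Q = 1.26, so δQ = 0.107 × 1.26 = 0.135.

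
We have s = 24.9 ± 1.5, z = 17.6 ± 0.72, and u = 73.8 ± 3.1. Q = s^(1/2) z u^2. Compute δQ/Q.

For a monomial Q ∝ s^(1/2), z, u^2, fractional errors add in quadrature:
  (½·δs/s)² = (0.5×0.0602)² = 0.000907;  (1·δz/z)² = (1×0.0409)² = 0.00167;  (2·δu/u)² = (2×0.0420)² = 0.00706
δQ/Q = √(0.00964) = 0.0982

0.0982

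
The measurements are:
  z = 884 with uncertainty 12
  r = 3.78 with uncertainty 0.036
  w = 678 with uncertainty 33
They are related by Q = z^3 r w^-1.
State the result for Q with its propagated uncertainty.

(3.85 ± 0.247) × 10^6

Q is a product of powers, so relative uncertainties combine in quadrature:
  (3·δz/z)² = (3×0.0136)² = 0.00166;  (1·δr/r)² = (1×0.00952)² = 9.07e-05;  (-1·δw/w)² = (-1×0.0487)² = 0.00237
δQ/Q = √(0.00412) = 0.0642
Q = 3.85e+06, so δQ = 0.0642 × 3.85e+06 = 2.47e+05.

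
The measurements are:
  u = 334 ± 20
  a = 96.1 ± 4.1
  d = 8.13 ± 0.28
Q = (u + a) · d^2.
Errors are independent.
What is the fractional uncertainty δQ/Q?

Let w = u + a = 430. δw = √(δu² + δa²) = √(400 + 16.8) = 20.4, so δw/w = 0.0475.
Q is then a monomial in w, d:
δQ/Q = √((δw/w)² + (2·δd/d)²) = √(0.00225 + 0.00474) = 0.0837

0.0837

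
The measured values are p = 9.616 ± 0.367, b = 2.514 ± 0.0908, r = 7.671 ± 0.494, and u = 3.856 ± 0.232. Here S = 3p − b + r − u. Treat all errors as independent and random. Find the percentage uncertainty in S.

Sums and differences: (δS)² = Σ (cᵢ δxᵢ)².
  (3·δp)² = 1.21;  (δb)² = 0.00824;  (δr)² = 0.244;  (δu)² = 0.0538
δS = √(1.52) = 1.23
S = 30.15, so δS/S = 1.23/30.15 = 0.0409.

4.09%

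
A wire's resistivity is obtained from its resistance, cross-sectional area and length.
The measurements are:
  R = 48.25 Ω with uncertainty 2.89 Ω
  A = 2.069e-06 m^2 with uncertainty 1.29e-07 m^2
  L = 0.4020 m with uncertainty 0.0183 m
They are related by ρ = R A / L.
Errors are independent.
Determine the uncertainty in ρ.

2.43e-05 Ω·m

ρ is a product of powers, so relative uncertainties combine in quadrature:
  (1·δR/R)² = (1×0.0599)² = 0.00359;  (1·δA/A)² = (1×0.0623)² = 0.00389;  (-1·δL/L)² = (-1×0.0455)² = 0.00207
δρ/ρ = √(0.00955) = 0.0977
ρ = 0.0002483 Ω·m, so δρ = 0.0977 × 0.0002483 = 2.43e-05 Ω·m.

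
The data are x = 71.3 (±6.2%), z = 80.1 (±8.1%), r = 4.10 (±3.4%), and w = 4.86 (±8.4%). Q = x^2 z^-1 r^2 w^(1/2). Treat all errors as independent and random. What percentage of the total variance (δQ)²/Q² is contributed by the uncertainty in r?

16.3%

(δQ/Q)² = (2·δx/x)² + (-1·δz/z)² + (2·δr/r)² + (½·δw/w)²
  x term: (2×0.0620)² = 0.0154
  z term: (-1×0.0810)² = 0.00656
  r term: (2×0.0340)² = 0.00462
  w term: (0.5×0.0840)² = 0.00176
Total = 0.0283. Share from r = 0.00462/0.0283 = 0.163.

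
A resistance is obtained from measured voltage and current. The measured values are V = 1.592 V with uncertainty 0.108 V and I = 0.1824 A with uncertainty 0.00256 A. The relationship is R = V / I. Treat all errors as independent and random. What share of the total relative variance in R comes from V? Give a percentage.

(δR/R)² = (1·δV/V)² + (-1·δI/I)²
  V term: (1×0.0678)² = 0.00460
  I term: (-1×0.0140)² = 0.000197
Total = 0.00480. Share from V = 0.00460/0.00480 = 0.959.

95.9%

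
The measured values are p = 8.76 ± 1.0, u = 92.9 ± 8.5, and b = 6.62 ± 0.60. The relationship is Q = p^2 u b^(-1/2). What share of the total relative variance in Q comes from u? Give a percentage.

13.4%

(δQ/Q)² = (2·δp/p)² + (1·δu/u)² + (−½·δb/b)²
  p term: (2×0.114)² = 0.0521
  u term: (1×0.0915)² = 0.00837
  b term: (-0.5×0.0906)² = 0.00205
Total = 0.0626. Share from u = 0.00837/0.0626 = 0.134.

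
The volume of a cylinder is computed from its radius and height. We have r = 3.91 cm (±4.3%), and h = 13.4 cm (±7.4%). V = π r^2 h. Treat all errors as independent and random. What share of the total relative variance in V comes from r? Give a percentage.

57.5%

(δV/V)² = (2·δr/r)² + (1·δh/h)²
  r term: (2×0.0430)² = 0.00740
  h term: (1×0.0740)² = 0.00548
Total = 0.0129. Share from r = 0.00740/0.0129 = 0.575.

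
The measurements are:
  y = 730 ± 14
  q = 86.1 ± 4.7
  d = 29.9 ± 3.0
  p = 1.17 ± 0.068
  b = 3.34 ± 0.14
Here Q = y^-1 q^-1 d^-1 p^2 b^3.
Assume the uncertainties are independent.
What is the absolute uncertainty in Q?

5.61e-06

Q is a product of powers, so relative uncertainties combine in quadrature:
  (-1·δy/y)² = (-1×0.0192)² = 0.000368;  (-1·δq/q)² = (-1×0.0546)² = 0.00298;  (-1·δd/d)² = (-1×0.100)² = 0.0101;  (2·δp/p)² = (2×0.0581)² = 0.0135;  (3·δb/b)² = (3×0.0419)² = 0.0158
δQ/Q = √(0.0427) = 0.207
Q = 2.71e-05, so δQ = 0.207 × 2.71e-05 = 5.61e-06.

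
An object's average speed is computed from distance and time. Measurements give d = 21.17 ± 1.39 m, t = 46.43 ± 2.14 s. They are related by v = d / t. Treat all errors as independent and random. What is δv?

Products/powers → add relative errors in quadrature, weighted by exponent:
  (1·δd/d)² = (1×0.0657)² = 0.00431;  (-1·δt/t)² = (-1×0.0461)² = 0.00212
δv/v = √(0.00644) = 0.0802
v = 0.4560 m/s, so δv = 0.0802 × 0.4560 = 0.0366 m/s.

0.0366 m/s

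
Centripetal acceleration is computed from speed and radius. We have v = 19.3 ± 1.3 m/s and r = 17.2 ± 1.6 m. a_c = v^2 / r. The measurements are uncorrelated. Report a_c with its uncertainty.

Products/powers → add relative errors in quadrature, weighted by exponent:
  (2·δv/v)² = (2×0.0674)² = 0.0181;  (-1·δr/r)² = (-1×0.0930)² = 0.00865
δa_c/a_c = √(0.0268) = 0.164
a_c = 21.7 m/s^2, so δa_c = 0.164 × 21.7 = 3.55 m/s^2.

21.7 ± 3.55 m/s^2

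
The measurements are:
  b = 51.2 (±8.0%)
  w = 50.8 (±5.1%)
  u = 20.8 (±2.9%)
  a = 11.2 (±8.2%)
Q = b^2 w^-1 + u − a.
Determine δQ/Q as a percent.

Let p = b^2·w^-1 = 51.6. δp/p = √((2·δb/b)² + (-1·δw/w)²) = √(0.0256 + 0.00260) = 0.168, so δp = 8.67.
Q = p + u − a: δQ = √(δp² + δu² + δa²) = √(75.1 + 0.364 + 0.843) = 8.74
Q = 61.2, so δQ/Q = 8.74/61.2 = 0.143.

14.3%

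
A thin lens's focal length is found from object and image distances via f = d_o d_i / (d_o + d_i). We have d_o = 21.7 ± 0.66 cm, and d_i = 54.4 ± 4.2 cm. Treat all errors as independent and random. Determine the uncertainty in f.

0.480 cm

∂f/∂d_o = (d_i/(d_o+d_i))² = 0.511;  ∂f/∂d_i = (d_o/(d_o+d_i))² = 0.0813
δf = √((∂f/∂d_o · δd_o)² + (∂f/∂d_i · δd_i)²) = √(0.114 + 0.117) = 0.480 cm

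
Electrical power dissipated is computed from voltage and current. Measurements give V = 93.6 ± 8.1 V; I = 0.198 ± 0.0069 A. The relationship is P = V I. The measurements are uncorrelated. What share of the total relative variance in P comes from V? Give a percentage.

86.0%

(δP/P)² = (1·δV/V)² + (1·δI/I)²
  V term: (1×0.0865)² = 0.00749
  I term: (1×0.0348)² = 0.00121
Total = 0.00870. Share from V = 0.00749/0.00870 = 0.860.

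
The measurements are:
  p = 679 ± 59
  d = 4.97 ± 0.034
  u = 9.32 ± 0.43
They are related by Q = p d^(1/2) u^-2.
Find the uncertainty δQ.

Products/powers → add relative errors in quadrature, weighted by exponent:
  (1·δp/p)² = (1×0.0869)² = 0.00755;  (½·δd/d)² = (0.5×0.00684)² = 1.17e-05;  (-2·δu/u)² = (-2×0.0461)² = 0.00851
δQ/Q = √(0.0161) = 0.127
Q = 17.4, so δQ = 0.127 × 17.4 = 2.21.

2.21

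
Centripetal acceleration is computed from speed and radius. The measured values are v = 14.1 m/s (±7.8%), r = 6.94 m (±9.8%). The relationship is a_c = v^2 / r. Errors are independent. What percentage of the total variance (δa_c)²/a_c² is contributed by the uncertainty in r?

(δa_c/a_c)² = (2·δv/v)² + (-1·δr/r)²
  v term: (2×0.0780)² = 0.0243
  r term: (-1×0.0980)² = 0.00960
Total = 0.0339. Share from r = 0.00960/0.0339 = 0.283.

28.3%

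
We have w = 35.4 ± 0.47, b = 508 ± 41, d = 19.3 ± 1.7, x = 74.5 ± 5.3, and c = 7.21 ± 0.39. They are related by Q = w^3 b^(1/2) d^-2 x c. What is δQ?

2.96e+05

Products/powers → add relative errors in quadrature, weighted by exponent:
  (3·δw/w)² = (3×0.0133)² = 0.00159;  (½·δb/b)² = (0.5×0.0807)² = 0.00163;  (-2·δd/d)² = (-2×0.0881)² = 0.0310;  (1·δx/x)² = (1×0.0711)² = 0.00506;  (1·δc/c)² = (1×0.0541)² = 0.00293
δQ/Q = √(0.0422) = 0.206
Q = 1.44e+06, so δQ = 0.206 × 1.44e+06 = 2.96e+05.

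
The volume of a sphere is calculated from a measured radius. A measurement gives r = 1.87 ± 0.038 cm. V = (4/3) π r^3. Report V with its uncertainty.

27.4 ± 1.67 cm^3

V ∝ r^3, so δV/V = |3| · δr/r = 3 × 0.0203 = 0.0610.
V = 27.4 cm^3, so δV = 0.0610 × 27.4 = 1.67 cm^3.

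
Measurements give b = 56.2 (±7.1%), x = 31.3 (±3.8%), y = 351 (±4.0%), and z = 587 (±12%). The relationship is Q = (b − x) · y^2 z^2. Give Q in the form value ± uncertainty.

Let u = b − x = 24.9. δu = √(δb² + δx²) = √(15.9 + 1.41) = 4.16, so δu/u = 0.167.
Q is then a monomial in u, y, z:
δQ/Q = √((δu/u)² + (2·δy/y)² + (2·δz/z)²) = √(0.0280 + 0.00640 + 0.0576) = 0.303
Q = 1.06e+12, so δQ = 0.303 × 1.06e+12 = 3.21e+11.

(1.06 ± 0.321) × 10^12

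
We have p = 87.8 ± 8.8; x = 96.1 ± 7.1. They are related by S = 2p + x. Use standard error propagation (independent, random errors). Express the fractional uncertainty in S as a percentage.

Sums and differences: (δS)² = Σ (cᵢ δxᵢ)².
  (2·δp)² = 310;  (δx)² = 50.4
δS = √(360) = 19.0
S = 272, so δS/S = 19.0/272 = 0.0698.

6.98%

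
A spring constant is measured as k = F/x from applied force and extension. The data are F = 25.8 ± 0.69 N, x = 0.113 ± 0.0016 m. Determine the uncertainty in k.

6.91 N/m

For a monomial k ∝ F, x^-1, fractional errors add in quadrature:
  (1·δF/F)² = (1×0.0267)² = 0.000715;  (-1·δx/x)² = (-1×0.0142)² = 0.000200
δk/k = √(0.000916) = 0.0303
k = 228 N/m, so δk = 0.0303 × 228 = 6.91 N/m.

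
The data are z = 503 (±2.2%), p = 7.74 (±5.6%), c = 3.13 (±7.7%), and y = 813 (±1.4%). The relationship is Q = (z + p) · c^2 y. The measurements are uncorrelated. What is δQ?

Let u = z + p = 511. δu = √(δz² + δp²) = √(122 + 0.188) = 11.1, so δu/u = 0.0217.
Q is then a monomial in u, c, y:
δQ/Q = √((δu/u)² + (2·δc/c)² + (1·δy/y)²) = √(0.000470 + 0.0237 + 0.000196) = 0.156
Q = 4.07e+06, so δQ = 0.156 × 4.07e+06 = 6.35e+05.

6.35e+05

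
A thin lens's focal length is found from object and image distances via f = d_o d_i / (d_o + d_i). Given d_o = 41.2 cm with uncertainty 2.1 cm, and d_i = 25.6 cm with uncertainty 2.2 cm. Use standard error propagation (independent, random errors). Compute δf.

0.892 cm

∂f/∂d_o = (d_i/(d_o+d_i))² = 0.147;  ∂f/∂d_i = (d_o/(d_o+d_i))² = 0.380
δf = √((∂f/∂d_o · δd_o)² + (∂f/∂d_i · δd_i)²) = √(0.0951 + 0.700) = 0.892 cm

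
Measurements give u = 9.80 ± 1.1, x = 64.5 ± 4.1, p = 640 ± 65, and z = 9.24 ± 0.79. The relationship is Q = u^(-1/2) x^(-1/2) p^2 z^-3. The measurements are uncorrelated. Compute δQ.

Products/powers → add relative errors in quadrature, weighted by exponent:
  (−½·δu/u)² = (-0.5×0.112)² = 0.00315;  (−½·δx/x)² = (-0.5×0.0636)² = 0.00101;  (2·δp/p)² = (2×0.102)² = 0.0413;  (-3·δz/z)² = (-3×0.0855)² = 0.0658
δQ/Q = √(0.111) = 0.333
Q = 20.7, so δQ = 0.333 × 20.7 = 6.89.

6.89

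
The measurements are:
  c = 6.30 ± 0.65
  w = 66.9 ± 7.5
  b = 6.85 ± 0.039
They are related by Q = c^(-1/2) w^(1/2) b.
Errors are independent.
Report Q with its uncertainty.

22.3 ± 1.71

Each factor contributes (exponent × relative error)² to (δQ/Q)²:
  (−½·δc/c)² = (-0.5×0.103)² = 0.00266;  (½·δw/w)² = (0.5×0.112)² = 0.00314;  (1·δb/b)² = (1×0.00569)² = 3.24e-05
δQ/Q = √(0.00584) = 0.0764
Q = 22.3, so δQ = 0.0764 × 22.3 = 1.71.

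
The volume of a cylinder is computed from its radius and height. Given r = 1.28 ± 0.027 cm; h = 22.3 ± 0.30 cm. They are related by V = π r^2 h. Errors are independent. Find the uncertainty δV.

5.08 cm^3

Each factor contributes (exponent × relative error)² to (δV/V)²:
  (2·δr/r)² = (2×0.0211)² = 0.00178;  (1·δh/h)² = (1×0.0135)² = 0.000181
δV/V = √(0.00196) = 0.0443
V = 115 cm^3, so δV = 0.0443 × 115 = 5.08 cm^3.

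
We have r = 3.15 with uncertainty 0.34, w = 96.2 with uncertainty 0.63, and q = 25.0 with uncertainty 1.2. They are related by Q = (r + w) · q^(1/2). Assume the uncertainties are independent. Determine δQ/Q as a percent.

Let u = r + w = 99.4. δu = √(δr² + δw²) = √(0.116 + 0.397) = 0.716, so δu/u = 0.00721.
Q is then a monomial in u, q:
δQ/Q = √((δu/u)² + (½·δq/q)²) = √(5.19e-05 + 0.000576) = 0.0251

2.51%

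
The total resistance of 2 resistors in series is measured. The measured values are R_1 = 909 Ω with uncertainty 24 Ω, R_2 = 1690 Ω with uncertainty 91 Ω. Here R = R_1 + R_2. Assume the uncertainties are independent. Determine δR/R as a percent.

R is a linear combination, so absolute uncertainties add in quadrature:
  (δR_1)² = 576;  (δR_2)² = 8280
δR = √(8860) = 94.1 Ω
R = 2600 Ω, so δR/R = 94.1/2600 = 0.0362.

3.62%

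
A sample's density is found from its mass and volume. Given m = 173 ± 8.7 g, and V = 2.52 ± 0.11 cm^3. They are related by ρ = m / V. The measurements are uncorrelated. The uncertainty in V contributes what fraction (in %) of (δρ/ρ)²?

43.0%

(δρ/ρ)² = (1·δm/m)² + (-1·δV/V)²
  m term: (1×0.0503)² = 0.00253
  V term: (-1×0.0437)² = 0.00191
Total = 0.00443. Share from V = 0.00191/0.00443 = 0.430.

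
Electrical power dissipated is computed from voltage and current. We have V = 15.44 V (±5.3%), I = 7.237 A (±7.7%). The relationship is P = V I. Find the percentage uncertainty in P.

Each factor contributes (exponent × relative error)² to (δP/P)²:
  (1·δV/V)² = (1×0.0530)² = 0.00281;  (1·δI/I)² = (1×0.0770)² = 0.00593
δP/P = √(0.00874) = 0.0935

9.35%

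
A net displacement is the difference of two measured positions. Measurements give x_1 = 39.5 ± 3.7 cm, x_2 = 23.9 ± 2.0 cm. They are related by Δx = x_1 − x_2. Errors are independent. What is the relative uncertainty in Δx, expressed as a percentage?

27.0%

Δx is a linear combination, so absolute uncertainties add in quadrature:
  (δx_1)² = 13.7;  (δx_2)² = 4.00
δΔx = √(17.7) = 4.21 cm
Δx = 15.6 cm, so δΔx/Δx = 4.21/15.6 = 0.270.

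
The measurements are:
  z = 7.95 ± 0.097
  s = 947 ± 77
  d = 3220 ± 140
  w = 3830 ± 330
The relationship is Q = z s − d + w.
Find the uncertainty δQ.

715

Let p = z·s = 7530. δp/p = √((1·δz/z)² + (1·δs/s)²) = √(0.000149 + 0.00661) = 0.0822, so δp = 619.
Q = p − d + w: δQ = √(δp² + δd² + δw²) = √(3.83e+05 + 19600 + 1.09e+05) = 715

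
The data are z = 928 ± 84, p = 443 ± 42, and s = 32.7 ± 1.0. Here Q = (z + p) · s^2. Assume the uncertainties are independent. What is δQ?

Let u = z + p = 1370. δu = √(δz² + δp²) = √(7060 + 1760) = 93.9, so δu/u = 0.0685.
Q is then a monomial in u, s:
δQ/Q = √((δu/u)² + (2·δs/s)²) = √(0.00469 + 0.00374) = 0.0918
Q = 1.47e+06, so δQ = 0.0918 × 1.47e+06 = 1.35e+05.

1.35e+05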